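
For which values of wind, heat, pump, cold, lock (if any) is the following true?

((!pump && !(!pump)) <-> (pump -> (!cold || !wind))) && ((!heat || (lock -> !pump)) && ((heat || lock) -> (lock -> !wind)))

wind = True, heat = True, pump = True, cold = True, lock = False

  (!pump && !(!pump)) <-> (pump -> (!cold || !wind)) = True
    !pump && !(!pump) = False
      !pump = False
      !(!pump) = True
        !pump = False
    pump -> (!cold || !wind) = False
      !cold || !wind = False
        !cold = False
        !wind = False
  (!heat || (lock -> !pump)) && ((heat || lock) -> (lock -> !wind)) = True
    !heat || (lock -> !pump) = True
      !heat = False
      lock -> !pump = True
        !pump = False
    (heat || lock) -> (lock -> !wind) = True
      heat || lock = True
      lock -> !wind = True
        !wind = False
Both conjuncts True, so the formula holds.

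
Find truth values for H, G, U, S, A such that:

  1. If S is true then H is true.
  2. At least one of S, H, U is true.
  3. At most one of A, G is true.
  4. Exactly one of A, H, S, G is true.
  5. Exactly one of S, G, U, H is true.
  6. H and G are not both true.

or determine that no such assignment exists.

H = False; G = False; U = True; S = False; A = True

  (1) S=F ⇒ H: vacuous ✓
  (2) {S, H, U}: 1 true — at least one ✓
  (3) {A, G}: 1 true — at most one ✓
  (4) {A, H, S, G}: 1 true — exactly one ✓
  (5) {S, G, U, H}: 1 true — exactly one ✓
  (6) H=F, G=F — not both ✓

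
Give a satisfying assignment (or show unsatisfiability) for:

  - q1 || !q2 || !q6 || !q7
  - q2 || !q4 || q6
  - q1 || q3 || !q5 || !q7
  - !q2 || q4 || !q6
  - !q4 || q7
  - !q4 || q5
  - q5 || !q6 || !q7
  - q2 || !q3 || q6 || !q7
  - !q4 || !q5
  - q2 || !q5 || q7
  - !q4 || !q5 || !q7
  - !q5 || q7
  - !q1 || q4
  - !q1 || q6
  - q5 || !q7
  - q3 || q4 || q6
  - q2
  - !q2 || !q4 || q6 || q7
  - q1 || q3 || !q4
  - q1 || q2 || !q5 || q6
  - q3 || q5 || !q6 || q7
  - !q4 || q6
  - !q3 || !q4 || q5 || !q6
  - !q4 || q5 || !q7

Unit clause (q2) forces q2 = True.
Set q1 = False.
Try q3 = False:
  (q1 || q3 || !q4) forces q4 = False.
  (!q2 || q4 || !q6) forces q6 = False.
  clause (q3 || q4 || q6) is falsified — backtrack.
So q3 = True.
Try q4 = True:
  (!q4 || q7) forces q7 = True.
  (q1 || !q2 || !q6 || !q7) forces q6 = False.
  clause (!q4 || q6) is falsified — backtrack.
So q4 = False.
  then (!q2 || q4 || !q6) forces q6 = False.
Set q5 = True.
  then (!q5 || q7) forces q7 = True.
All clauses satisfied.

q1=F, q2=T, q3=T, q4=F, q5=T, q6=F, q7=T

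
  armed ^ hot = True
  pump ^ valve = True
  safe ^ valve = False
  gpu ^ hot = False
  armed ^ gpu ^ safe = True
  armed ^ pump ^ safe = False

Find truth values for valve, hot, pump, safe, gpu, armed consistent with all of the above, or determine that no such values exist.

valve: False; hot: False; pump: True; safe: False; gpu: False; armed: True

armed ^ hot = T ^ F = True ✓
pump ^ valve = T ^ F = True ✓
safe ^ valve = F ^ F = False ✓
gpu ^ hot = F ^ F = False ✓
armed ^ gpu ^ safe = T ^ F ^ F = True ✓
armed ^ pump ^ safe = T ^ T ^ F = False ✓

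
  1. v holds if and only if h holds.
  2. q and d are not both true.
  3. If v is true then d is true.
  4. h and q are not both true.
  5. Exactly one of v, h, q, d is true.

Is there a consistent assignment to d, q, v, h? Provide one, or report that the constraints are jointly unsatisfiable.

d=T, q=F, v=F, h=F

  (1) v=F, h=F — same ✓
  (2) q=F, d=T — not both ✓
  (3) v=F ⇒ d: vacuous ✓
  (4) h=F, q=F — not both ✓
  (5) {v, h, q, d}: 1 true — exactly one ✓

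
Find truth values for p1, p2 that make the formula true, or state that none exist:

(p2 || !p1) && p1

p1=T; p2=T

  p2 || !p1 = True
    !p1 = False
Both conjuncts True, so the formula holds.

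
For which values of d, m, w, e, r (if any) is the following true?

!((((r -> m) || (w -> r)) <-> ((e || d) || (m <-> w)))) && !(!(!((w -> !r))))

d=F; m=F; w=T; e=F; r=T

  !((((r -> m) || (w -> r)) <-> ((e || d) || (m <-> w)))) = True
    ((r -> m) || (w -> r)) <-> ((e || d) || (m <-> w)) = False
      (r -> m) || (w -> r) = True
        r -> m = False
        w -> r = True
      (e || d) || (m <-> w) = False
        e || d = False
        m <-> w = False
  !(!(!((w -> !r)))) = True
    !(!((w -> !r))) = False
      !((w -> !r)) = True
        w -> !r = False
          !r = False
Both conjuncts True, so the formula holds.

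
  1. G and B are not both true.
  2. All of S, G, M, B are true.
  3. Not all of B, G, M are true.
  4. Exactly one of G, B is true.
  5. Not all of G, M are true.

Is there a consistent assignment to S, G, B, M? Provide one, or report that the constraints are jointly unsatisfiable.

No satisfying assignment exists.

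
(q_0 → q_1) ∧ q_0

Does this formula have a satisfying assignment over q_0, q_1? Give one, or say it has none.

q_0=T; q_1=T

  q_0 → q_1 = True
Both conjuncts True, so the formula holds.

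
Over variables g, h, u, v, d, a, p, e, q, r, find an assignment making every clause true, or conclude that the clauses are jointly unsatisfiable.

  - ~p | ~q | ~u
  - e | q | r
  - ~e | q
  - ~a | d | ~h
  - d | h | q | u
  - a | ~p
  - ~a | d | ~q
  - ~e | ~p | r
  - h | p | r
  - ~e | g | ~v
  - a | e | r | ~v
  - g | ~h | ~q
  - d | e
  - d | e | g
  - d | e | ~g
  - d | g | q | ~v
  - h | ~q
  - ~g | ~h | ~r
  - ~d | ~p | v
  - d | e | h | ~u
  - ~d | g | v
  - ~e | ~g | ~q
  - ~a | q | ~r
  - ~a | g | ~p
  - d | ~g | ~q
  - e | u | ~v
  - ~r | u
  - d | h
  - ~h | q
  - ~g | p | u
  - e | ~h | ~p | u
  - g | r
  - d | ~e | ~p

g: True, h: True, u: True, v: True, d: True, a: True, p: False, e: False, q: True, r: False

Set g = True.
Set h = True.
  then (~g | ~h | ~r) forces r = False.
  then (~h | q) forces q = True.
  then (~e | ~g | ~q) forces e = False.
  then (d | ~g | ~q) forces d = True.
Set u = True.
  then (~p | ~q | ~u) forces p = False.
Set v = True.
  then (a | e | r | ~v) forces a = True.
All clauses satisfied.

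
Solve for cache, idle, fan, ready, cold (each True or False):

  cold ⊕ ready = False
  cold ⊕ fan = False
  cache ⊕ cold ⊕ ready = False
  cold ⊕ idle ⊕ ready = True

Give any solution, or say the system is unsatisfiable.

cache: False, idle: True, fan: True, ready: True, cold: True

cold ⊕ ready = T ⊕ T = False ✓
cold ⊕ fan = T ⊕ T = False ✓
cache ⊕ cold ⊕ ready = F ⊕ T ⊕ T = False ✓
cold ⊕ idle ⊕ ready = T ⊕ T ⊕ T = True ✓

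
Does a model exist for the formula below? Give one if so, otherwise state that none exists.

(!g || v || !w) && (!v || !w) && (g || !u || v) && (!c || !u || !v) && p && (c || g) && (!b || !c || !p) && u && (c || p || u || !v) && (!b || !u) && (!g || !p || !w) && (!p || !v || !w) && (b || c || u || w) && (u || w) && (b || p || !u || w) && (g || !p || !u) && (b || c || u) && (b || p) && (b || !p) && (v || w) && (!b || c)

Unsatisfiable — no assignment works.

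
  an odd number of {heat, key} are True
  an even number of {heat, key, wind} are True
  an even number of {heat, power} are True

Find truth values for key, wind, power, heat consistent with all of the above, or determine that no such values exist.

key: False, wind: True, power: True, heat: True

{heat, key}: 1 true → odd ✓
{heat, key, wind}: 2 true → even ✓
{heat, power}: 2 true → even ✓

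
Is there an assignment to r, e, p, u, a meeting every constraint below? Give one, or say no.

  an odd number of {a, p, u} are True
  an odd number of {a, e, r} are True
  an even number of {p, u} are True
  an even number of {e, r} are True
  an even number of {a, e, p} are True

r=F; e=F; p=T; u=T; a=T

{a, p, u}: 3 true → odd ✓
{a, e, r}: 1 true → odd ✓
{p, u}: 2 true → even ✓
{e, r}: 0 true → even ✓
{a, e, p}: 2 true → even ✓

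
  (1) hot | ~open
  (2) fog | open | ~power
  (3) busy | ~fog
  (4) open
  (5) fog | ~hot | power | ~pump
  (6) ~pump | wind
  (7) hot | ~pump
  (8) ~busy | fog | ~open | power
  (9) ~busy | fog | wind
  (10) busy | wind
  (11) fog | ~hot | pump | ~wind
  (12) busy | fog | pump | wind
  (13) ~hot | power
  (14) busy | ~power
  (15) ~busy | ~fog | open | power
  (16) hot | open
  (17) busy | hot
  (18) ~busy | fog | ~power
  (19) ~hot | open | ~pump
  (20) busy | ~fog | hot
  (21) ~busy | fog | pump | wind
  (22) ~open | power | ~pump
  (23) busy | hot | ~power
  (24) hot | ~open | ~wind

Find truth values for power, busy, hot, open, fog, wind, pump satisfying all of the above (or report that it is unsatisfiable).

power = True, busy = True, hot = True, open = True, fog = True, wind = True, pump = False

Unit clause (open) forces open = True.
In (hot | ~open) only hot is left, so hot = True.
In (~hot | power) only power is left, so power = True.
In (busy | ~power) only busy is left, so busy = True.
In (~busy | fog | ~power) only fog is left, so fog = True.
Set wind = True.
Set pump = False.
All clauses satisfied.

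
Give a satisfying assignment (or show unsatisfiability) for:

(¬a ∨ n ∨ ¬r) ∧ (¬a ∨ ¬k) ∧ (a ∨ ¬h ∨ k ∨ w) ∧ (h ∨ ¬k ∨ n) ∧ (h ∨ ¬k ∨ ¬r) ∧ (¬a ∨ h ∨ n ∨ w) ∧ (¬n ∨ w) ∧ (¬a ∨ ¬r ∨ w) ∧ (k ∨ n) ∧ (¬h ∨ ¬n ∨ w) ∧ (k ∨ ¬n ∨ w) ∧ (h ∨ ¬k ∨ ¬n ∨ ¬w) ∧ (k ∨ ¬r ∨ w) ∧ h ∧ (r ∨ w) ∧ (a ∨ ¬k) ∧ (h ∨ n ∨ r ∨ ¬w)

Unit clause (h) forces h = True.
Set a = True.
  then (¬a ∨ ¬k) forces k = False.
  then (k ∨ n) forces n = True.
  then (¬h ∨ ¬n ∨ w) forces w = True.
Set r = True.
All clauses satisfied.

a=T, r=T, h=T, k=F, w=T, n=T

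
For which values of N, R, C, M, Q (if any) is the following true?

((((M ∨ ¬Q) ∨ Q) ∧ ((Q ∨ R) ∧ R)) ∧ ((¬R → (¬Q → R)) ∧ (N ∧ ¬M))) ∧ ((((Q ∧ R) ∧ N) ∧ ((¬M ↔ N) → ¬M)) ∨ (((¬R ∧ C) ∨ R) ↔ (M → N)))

N=T, R=T, C=T, M=F, Q=T

  (((M ∨ ¬Q) ∨ Q) ∧ ((Q ∨ R) ∧ R)) ∧ ((¬R → (¬Q → R)) ∧ (N ∧ ¬M)) = True
    ((M ∨ ¬Q) ∨ Q) ∧ ((Q ∨ R) ∧ R) = True
      (M ∨ ¬Q) ∨ Q = True
        M ∨ ¬Q = False
          ¬Q = False
      (Q ∨ R) ∧ R = True
        Q ∨ R = True
    (¬R → (¬Q → R)) ∧ (N ∧ ¬M) = True
      ¬R → (¬Q → R) = True
        ¬R = False
        ¬Q → R = True
          ¬Q = False
      N ∧ ¬M = True
        ¬M = True
  (((Q ∧ R) ∧ N) ∧ ((¬M ↔ N) → ¬M)) ∨ (((¬R ∧ C) ∨ R) ↔ (M → N)) = True
    ((Q ∧ R) ∧ N) ∧ ((¬M ↔ N) → ¬M) = True
      (Q ∧ R) ∧ N = True
        Q ∧ R = True
      (¬M ↔ N) → ¬M = True
        ¬M ↔ N = True
          ¬M = True
        ¬M = True
    ((¬R ∧ C) ∨ R) ↔ (M → N) = True
      (¬R ∧ C) ∨ R = True
        ¬R ∧ C = False
          ¬R = False
      M → N = True
Both conjuncts True, so the formula holds.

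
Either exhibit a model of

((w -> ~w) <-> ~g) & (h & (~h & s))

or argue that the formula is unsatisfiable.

Case h = True: the conjunct ~h is False.
Case h = False: the conjunct h is False.
Both cases fail — unsatisfiable.

No satisfying assignment exists.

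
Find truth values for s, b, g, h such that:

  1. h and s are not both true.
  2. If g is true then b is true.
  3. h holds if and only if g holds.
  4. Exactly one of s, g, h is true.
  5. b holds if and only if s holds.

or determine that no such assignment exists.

s = True, b = True, g = False, h = False

  (1) h=F, s=T — not both ✓
  (2) g=F ⇒ b: vacuous ✓
  (3) h=F, g=F — same ✓
  (4) {s, g, h}: 1 true — exactly one ✓
  (5) b=T, s=T — same ✓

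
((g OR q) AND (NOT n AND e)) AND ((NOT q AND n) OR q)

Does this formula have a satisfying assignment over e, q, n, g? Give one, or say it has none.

e=T, q=T, n=F, g=F

  (g OR q) AND (NOT n AND e) = True
    g OR q = True
    NOT n AND e = True
      NOT n = True
  (NOT q AND n) OR q = True
    NOT q AND n = False
      NOT q = False
Both conjuncts True, so the formula holds.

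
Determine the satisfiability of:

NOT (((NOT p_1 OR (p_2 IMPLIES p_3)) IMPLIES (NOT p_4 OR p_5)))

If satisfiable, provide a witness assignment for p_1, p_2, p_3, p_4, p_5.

p_1: False; p_2: True; p_3: False; p_4: True; p_5: False

  NOT (((NOT p_1 OR (p_2 IMPLIES p_3)) IMPLIES (NOT p_4 OR p_5))) = True
    (NOT p_1 OR (p_2 IMPLIES p_3)) IMPLIES (NOT p_4 OR p_5) = False
      NOT p_1 OR (p_2 IMPLIES p_3) = True
        NOT p_1 = True
        p_2 IMPLIES p_3 = False
      NOT p_4 OR p_5 = False
        NOT p_4 = False
The formula evaluates to True.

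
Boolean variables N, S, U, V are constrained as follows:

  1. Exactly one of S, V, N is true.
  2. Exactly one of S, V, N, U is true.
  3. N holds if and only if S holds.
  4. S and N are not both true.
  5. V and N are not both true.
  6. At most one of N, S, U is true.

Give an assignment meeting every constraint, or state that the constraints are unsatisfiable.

N = False, S = False, U = False, V = True

  (1) {S, V, N}: 1 true — exactly one ✓
  (2) {S, V, N, U}: 1 true — exactly one ✓
  (3) N=F, S=F — same ✓
  (4) S=F, N=F — not both ✓
  (5) V=T, N=F — not both ✓
  (6) {N, S, U}: 0 true — at most one ✓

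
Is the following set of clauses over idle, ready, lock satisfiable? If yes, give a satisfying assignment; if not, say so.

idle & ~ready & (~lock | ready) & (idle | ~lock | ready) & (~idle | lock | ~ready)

idle = True; ready = False; lock = False

Unit clause (idle) forces idle = True.
Unit clause (~ready) forces ready = False.
In (~lock | ready) only ~lock is left, so lock = False.
Check each clause:
  (idle): idle holds.
  (~ready): ~ready holds.
  (~lock | ready): ~lock holds.
  (idle | ~lock | ready): idle holds.
  (~idle | lock | ~ready): ~ready holds.
All clauses satisfied.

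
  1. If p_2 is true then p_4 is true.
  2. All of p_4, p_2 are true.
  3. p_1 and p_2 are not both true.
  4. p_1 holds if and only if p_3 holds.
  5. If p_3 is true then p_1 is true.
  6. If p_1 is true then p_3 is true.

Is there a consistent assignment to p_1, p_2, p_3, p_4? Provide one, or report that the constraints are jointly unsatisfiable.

p_1=F, p_2=T, p_3=F, p_4=T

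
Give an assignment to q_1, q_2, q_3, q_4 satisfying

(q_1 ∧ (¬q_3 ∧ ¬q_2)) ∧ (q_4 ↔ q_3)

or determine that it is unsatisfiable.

q_1=T, q_2=F, q_3=F, q_4=F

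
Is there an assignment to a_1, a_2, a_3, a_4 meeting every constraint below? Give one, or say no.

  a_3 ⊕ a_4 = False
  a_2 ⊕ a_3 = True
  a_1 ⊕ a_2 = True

a_1: False, a_2: True, a_3: False, a_4: False

a_3 ⊕ a_4 = F ⊕ F = False ✓
a_2 ⊕ a_3 = T ⊕ F = True ✓
a_1 ⊕ a_2 = F ⊕ T = True ✓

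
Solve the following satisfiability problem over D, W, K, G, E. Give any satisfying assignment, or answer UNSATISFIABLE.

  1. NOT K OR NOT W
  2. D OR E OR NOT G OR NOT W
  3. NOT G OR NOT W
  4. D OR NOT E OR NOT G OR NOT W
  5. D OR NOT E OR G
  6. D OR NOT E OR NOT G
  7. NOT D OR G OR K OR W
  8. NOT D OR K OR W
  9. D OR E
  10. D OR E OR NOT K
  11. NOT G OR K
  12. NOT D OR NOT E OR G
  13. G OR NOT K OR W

Try D = False:
  (D OR E) forces E = True.
  (D OR NOT E OR G) forces G = True.
  clause (D OR NOT E OR NOT G) is falsified — backtrack.
So D = True.
Set W = False.
  then (NOT D OR K OR W) forces K = True.
  then (G OR NOT K OR W) forces G = True.
Set E = False.
All clauses satisfied.

D: True, W: False, K: True, G: True, E: False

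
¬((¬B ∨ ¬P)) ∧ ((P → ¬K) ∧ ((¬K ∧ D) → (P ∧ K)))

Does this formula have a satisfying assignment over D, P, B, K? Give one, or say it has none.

D = False, P = True, B = True, K = False

  ¬((¬B ∨ ¬P)) = True
    ¬B ∨ ¬P = False
      ¬B = False
      ¬P = False
  (P → ¬K) ∧ ((¬K ∧ D) → (P ∧ K)) = True
    P → ¬K = True
      ¬K = True
    (¬K ∧ D) → (P ∧ K) = True
      ¬K ∧ D = False
        ¬K = True
      P ∧ K = False
Both conjuncts True, so the formula holds.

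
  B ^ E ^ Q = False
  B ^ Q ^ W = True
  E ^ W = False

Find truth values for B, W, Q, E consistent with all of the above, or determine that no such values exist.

No satisfying assignment exists.

Adding constraints 1, 2, 3 mod 2: every variable appears an even number of times on the left, so the left side is 0.
But the right sides sum to 1 (mod 2). 0 ≠ 1 — the system is inconsistent.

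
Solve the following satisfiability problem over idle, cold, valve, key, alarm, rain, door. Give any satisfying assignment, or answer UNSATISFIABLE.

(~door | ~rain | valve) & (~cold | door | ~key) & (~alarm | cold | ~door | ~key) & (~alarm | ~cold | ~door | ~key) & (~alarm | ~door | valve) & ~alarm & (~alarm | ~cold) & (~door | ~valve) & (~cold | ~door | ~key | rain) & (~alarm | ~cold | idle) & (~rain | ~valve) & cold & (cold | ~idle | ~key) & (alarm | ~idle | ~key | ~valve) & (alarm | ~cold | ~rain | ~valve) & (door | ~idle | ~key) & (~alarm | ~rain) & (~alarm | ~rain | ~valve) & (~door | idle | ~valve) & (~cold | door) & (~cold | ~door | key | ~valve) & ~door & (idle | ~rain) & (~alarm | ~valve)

Unsatisfiable

Case cold = True:
  (~alarm) forces alarm = False.
  (~cold | door) forces door = True.
  Clause (~door) is falsified — contradiction.
Case cold = False:
  Clause (cold) is falsified — contradiction.
Both cases fail, so the formula is unsatisfiable.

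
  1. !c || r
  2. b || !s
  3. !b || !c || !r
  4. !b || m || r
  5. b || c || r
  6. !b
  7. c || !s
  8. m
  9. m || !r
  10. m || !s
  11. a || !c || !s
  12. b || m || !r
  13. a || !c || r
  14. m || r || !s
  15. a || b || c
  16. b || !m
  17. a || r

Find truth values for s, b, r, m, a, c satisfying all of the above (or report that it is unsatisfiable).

Case m = True:
  (!b) forces b = False.
  Clause (b || !m) is falsified — contradiction.
Case m = False:
  Clause (m) is falsified — contradiction.
Both cases fail, so the formula is unsatisfiable.

The formula is unsatisfiable.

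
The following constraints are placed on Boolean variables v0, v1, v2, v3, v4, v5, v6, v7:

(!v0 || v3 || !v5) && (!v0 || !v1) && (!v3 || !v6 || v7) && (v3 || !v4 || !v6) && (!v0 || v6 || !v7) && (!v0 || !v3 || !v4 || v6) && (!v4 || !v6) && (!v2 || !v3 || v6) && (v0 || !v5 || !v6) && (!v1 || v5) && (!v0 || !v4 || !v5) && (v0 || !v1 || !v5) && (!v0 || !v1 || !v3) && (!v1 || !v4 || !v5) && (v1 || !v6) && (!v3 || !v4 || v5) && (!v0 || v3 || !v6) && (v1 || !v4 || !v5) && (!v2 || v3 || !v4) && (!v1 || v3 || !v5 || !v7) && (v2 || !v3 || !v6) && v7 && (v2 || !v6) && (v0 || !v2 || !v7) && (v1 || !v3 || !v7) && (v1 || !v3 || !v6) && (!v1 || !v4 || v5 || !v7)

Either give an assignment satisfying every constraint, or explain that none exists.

v0: False; v1: False; v2: False; v3: False; v4: False; v5: True; v6: False; v7: True

Unit clause (v7) forces v7 = True.
Try v0 = True:
  (!v0 || !v1) forces v1 = False.
  (!v0 || v6 || !v7) forces v6 = True.
  clause (v1 || !v6) is falsified — backtrack.
So v0 = False.
  then (v0 || !v2 || !v7) forces v2 = False.
  then (v2 || !v6) forces v6 = False.
Set v1 = False.
  then (v1 || !v3 || !v7) forces v3 = False.
Set v4 = False.
Set v5 = True.
All clauses satisfied.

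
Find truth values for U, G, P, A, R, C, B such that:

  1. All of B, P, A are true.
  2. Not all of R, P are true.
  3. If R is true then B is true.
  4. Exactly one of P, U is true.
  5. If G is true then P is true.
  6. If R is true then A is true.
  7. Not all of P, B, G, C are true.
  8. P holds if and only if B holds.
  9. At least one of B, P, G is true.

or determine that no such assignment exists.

U = False, G = False, P = True, A = True, R = False, C = False, B = True

  (1) {B, P, A}: all 3 true ✓
  (2) {R, P}: 1/2 true — not all ✓
  (3) R=F ⇒ B: vacuous ✓
  (4) {P, U}: 1 true — exactly one ✓
  (5) G=F ⇒ P: vacuous ✓
  (6) R=F ⇒ A: vacuous ✓
  (7) {P, B, G, C}: 2/4 true — not all ✓
  (8) P=T, B=T — same ✓
  (9) {B, P, G}: 2 true — at least one ✓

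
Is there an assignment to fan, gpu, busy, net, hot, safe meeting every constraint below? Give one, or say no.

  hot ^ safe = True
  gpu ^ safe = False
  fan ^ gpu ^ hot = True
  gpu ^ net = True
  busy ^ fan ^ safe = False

fan=F, gpu=T, busy=T, net=F, hot=F, safe=T

hot ^ safe = F ^ T = True ✓
gpu ^ safe = T ^ T = False ✓
fan ^ gpu ^ hot = F ^ T ^ F = True ✓
gpu ^ net = T ^ F = True ✓
busy ^ fan ^ safe = T ^ F ^ T = False ✓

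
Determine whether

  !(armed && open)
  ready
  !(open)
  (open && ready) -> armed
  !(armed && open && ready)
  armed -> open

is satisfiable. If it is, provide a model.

ready = True; open = False; armed = False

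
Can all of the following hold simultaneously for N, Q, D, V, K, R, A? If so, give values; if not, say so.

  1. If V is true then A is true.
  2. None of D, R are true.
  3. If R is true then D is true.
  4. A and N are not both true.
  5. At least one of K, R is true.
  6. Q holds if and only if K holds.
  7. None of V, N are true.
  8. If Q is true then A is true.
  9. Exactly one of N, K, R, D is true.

N = False, Q = True, D = False, V = False, K = True, R = False, A = True

  (1) V=F ⇒ A: vacuous ✓
  (2) {D, R}: 0 true — none ✓
  (3) R=F ⇒ D: vacuous ✓
  (4) A=T, N=F — not both ✓
  (5) {K, R}: 1 true — at least one ✓
  (6) Q=T, K=T — same ✓
  (7) {V, N}: 0 true — none ✓
  (8) Q=T ⇒ A: T ✓
  (9) {N, K, R, D}: 1 true — exactly one ✓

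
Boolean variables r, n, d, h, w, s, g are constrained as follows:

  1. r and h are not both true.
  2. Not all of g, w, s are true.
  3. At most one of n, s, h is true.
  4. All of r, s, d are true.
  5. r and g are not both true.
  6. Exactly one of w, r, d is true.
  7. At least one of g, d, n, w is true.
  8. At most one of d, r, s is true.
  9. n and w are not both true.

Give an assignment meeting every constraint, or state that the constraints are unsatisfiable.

Case d = True:
  (4) forces r = True.
  Constraint (6) is violated (r=T, d=T) — contradiction.
Case d = False:
  Constraint (4) is violated (d=F) — contradiction.
Both cases fail — unsatisfiable.

UNSATISFIABLE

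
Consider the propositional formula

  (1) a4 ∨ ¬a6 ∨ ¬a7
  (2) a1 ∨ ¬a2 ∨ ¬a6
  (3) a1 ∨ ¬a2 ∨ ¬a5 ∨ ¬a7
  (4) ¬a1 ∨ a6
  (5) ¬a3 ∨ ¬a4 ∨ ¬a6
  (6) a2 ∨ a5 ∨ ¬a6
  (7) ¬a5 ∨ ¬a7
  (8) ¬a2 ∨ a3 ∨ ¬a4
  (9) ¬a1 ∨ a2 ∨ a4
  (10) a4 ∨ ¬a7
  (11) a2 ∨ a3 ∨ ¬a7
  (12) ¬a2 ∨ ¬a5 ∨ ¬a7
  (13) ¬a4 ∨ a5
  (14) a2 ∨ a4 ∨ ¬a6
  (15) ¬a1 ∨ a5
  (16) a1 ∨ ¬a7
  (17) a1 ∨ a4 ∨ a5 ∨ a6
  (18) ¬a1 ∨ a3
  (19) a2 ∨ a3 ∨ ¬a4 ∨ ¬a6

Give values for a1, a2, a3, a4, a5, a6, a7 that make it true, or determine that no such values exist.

Set a1 = False.
  then (a1 ∨ ¬a7) forces a7 = False.
Set a2 = False.
Set a3 = True.
Set a4 = False.
  then (a2 ∨ a4 ∨ ¬a6) forces a6 = False.
  then (a1 ∨ a4 ∨ a5 ∨ a6) forces a5 = True.
All clauses satisfied.

a1=F, a2=F, a3=T, a4=F, a5=T, a6=F, a7=F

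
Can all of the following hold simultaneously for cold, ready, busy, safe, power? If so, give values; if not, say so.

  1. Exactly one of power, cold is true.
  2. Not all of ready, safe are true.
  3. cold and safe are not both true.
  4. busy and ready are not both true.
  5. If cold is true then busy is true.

cold: True, ready: False, busy: True, safe: False, power: False

  (1) {power, cold}: 1 true — exactly one ✓
  (2) {ready, safe}: 0/2 true — not all ✓
  (3) cold=T, safe=F — not both ✓
  (4) busy=T, ready=F — not both ✓
  (5) cold=T ⇒ busy: T ✓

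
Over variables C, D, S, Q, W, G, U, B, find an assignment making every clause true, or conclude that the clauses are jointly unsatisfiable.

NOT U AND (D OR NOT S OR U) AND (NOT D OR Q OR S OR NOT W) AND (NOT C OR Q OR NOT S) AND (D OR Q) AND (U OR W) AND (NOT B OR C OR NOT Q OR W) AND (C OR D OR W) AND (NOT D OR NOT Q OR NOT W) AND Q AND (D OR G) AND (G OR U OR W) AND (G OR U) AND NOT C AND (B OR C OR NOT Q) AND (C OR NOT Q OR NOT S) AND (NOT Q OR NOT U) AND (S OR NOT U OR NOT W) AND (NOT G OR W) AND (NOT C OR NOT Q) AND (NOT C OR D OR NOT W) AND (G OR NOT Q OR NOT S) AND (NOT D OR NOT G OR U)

C=F, D=F, S=F, Q=T, W=T, G=T, U=F, B=T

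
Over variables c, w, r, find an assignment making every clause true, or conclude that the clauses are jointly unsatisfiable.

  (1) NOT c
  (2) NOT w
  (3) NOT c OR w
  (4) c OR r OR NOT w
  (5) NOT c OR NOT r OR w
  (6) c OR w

Unsatisfiable

Case c = True:
  Clause (NOT c) is falsified — contradiction.
Case c = False:
  (NOT w) forces w = False.
  Clause (c OR w) is falsified — contradiction.
Both cases fail, so the formula is unsatisfiable.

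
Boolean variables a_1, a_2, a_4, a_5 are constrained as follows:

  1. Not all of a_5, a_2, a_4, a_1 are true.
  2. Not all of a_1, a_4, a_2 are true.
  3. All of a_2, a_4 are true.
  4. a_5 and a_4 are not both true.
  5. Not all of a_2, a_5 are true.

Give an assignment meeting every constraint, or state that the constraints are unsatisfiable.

a_1=F; a_2=T; a_4=T; a_5=F

  (1) {a_5, a_2, a_4, a_1}: 2/4 true — not all ✓
  (2) {a_1, a_4, a_2}: 2/3 true — not all ✓
  (3) {a_2, a_4}: all 2 true ✓
  (4) a_5=F, a_4=T — not both ✓
  (5) {a_2, a_5}: 1/2 true — not all ✓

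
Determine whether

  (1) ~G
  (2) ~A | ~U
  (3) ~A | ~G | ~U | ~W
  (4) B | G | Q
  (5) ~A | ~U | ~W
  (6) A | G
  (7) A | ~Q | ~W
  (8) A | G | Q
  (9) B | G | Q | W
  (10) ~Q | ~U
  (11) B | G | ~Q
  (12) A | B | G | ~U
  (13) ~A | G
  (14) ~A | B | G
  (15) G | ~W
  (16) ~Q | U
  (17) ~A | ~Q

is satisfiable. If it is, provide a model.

Unsatisfiable

Case G = True:
  Clause (~G) is falsified — contradiction.
Case G = False:
  (A | G) forces A = True.
  Clause (~A | G) is falsified — contradiction.
Both cases fail, so the formula is unsatisfiable.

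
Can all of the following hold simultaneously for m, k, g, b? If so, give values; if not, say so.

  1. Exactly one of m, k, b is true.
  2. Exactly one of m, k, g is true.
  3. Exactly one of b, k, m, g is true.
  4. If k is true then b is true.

m = True, k = False, g = False, b = False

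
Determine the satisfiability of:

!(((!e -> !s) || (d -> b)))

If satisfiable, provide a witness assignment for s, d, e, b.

s = True, d = True, e = False, b = False

  !(((!e -> !s) || (d -> b))) = True
    (!e -> !s) || (d -> b) = False
      !e -> !s = False
        !e = True
        !s = False
      d -> b = False
The formula evaluates to True.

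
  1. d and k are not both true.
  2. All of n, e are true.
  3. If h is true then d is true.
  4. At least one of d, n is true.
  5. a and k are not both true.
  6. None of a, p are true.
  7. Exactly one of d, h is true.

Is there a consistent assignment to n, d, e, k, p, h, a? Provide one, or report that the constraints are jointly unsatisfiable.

n=T; d=T; e=T; k=F; p=F; h=F; a=F

  (1) d=T, k=F — not both ✓
  (2) {n, e}: all 2 true ✓
  (3) h=F ⇒ d: vacuous ✓
  (4) {d, n}: 2 true — at least one ✓
  (5) a=F, k=F — not both ✓
  (6) {a, p}: 0 true — none ✓
  (7) {d, h}: 1 true — exactly one ✓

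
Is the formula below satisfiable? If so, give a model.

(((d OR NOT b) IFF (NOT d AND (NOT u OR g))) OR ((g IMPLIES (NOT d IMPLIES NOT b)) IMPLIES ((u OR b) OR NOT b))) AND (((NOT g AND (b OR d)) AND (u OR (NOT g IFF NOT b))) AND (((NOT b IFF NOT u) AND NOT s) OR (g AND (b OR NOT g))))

d: True, u: True, s: False, g: False, b: True

  ((d OR NOT b) IFF (NOT d AND (NOT u OR g))) OR ((g IMPLIES (NOT d IMPLIES NOT b)) IMPLIES ((u OR b) OR NOT b)) = True
    (d OR NOT b) IFF (NOT d AND (NOT u OR g)) = False
      d OR NOT b = True
        NOT b = False
      NOT d AND (NOT u OR g) = False
        NOT d = False
        NOT u OR g = False
          NOT u = False
    (g IMPLIES (NOT d IMPLIES NOT b)) IMPLIES ((u OR b) OR NOT b) = True
      g IMPLIES (NOT d IMPLIES NOT b) = True
        NOT d IMPLIES NOT b = True
          NOT d = False
          NOT b = False
      (u OR b) OR NOT b = True
        u OR b = True
        NOT b = False
  ((NOT g AND (b OR d)) AND (u OR (NOT g IFF NOT b))) AND (((NOT b IFF NOT u) AND NOT s) OR (g AND (b OR NOT g))) = True
    (NOT g AND (b OR d)) AND (u OR (NOT g IFF NOT b)) = True
      NOT g AND (b OR d) = True
        NOT g = True
        b OR d = True
      u OR (NOT g IFF NOT b) = True
        NOT g IFF NOT b = False
          NOT g = True
          NOT b = False
    ((NOT b IFF NOT u) AND NOT s) OR (g AND (b OR NOT g)) = True
      (NOT b IFF NOT u) AND NOT s = True
        NOT b IFF NOT u = True
          NOT b = False
          NOT u = False
        NOT s = True
      g AND (b OR NOT g) = False
        b OR NOT g = True
          NOT g = True
Both conjuncts True, so the formula holds.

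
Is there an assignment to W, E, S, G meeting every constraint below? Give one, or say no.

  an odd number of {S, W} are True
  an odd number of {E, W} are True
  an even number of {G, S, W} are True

W=T, E=F, S=F, G=T

{S, W}: 1 true → odd ✓
{E, W}: 1 true → odd ✓
{G, S, W}: 2 true → even ✓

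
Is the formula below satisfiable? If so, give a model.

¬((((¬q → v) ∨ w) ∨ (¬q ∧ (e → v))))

v=F; w=F; e=T; q=F

  ¬((((¬q → v) ∨ w) ∨ (¬q ∧ (e → v)))) = True
    ((¬q → v) ∨ w) ∨ (¬q ∧ (e → v)) = False
      (¬q → v) ∨ w = False
        ¬q → v = False
          ¬q = True
      ¬q ∧ (e → v) = False
        ¬q = True
        e → v = False
The formula evaluates to True.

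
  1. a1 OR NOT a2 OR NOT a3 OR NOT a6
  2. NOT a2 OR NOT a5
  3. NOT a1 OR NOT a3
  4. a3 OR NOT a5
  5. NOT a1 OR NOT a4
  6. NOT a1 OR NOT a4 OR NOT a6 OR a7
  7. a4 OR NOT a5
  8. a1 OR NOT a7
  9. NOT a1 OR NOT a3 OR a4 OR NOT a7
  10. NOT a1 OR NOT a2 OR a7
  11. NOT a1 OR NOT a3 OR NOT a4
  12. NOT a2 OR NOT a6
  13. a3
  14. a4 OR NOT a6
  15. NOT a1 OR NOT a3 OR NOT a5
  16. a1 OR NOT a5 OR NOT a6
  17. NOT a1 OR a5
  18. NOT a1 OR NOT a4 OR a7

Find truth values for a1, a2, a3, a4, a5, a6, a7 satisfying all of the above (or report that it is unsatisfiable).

Unit clause (a3) forces a3 = True.
In (NOT a1 OR NOT a3) only NOT a1 is left, so a1 = False.
In (a1 OR NOT a7) only NOT a7 is left, so a7 = False.
Set a2 = False.
Set a4 = True.
Set a5 = False.
Set a6 = False.
All clauses satisfied.

a1 = False; a2 = False; a3 = True; a4 = True; a5 = False; a6 = False; a7 = False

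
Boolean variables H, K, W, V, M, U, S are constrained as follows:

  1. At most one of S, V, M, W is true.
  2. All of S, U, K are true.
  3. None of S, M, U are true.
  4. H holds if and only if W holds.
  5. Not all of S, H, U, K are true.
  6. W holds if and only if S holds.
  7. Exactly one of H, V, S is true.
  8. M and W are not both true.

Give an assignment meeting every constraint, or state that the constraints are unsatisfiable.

UNSATISFIABLE

Case U = True:
  Constraint (3) is violated (U=T) — contradiction.
Case U = False:
  Constraint (2) is violated (U=F) — contradiction.
Both cases fail — unsatisfiable.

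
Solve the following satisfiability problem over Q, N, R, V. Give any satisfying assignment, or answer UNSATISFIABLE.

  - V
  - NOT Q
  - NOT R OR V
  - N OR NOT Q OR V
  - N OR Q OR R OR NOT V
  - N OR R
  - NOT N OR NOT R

Q=F; N=F; R=T; V=T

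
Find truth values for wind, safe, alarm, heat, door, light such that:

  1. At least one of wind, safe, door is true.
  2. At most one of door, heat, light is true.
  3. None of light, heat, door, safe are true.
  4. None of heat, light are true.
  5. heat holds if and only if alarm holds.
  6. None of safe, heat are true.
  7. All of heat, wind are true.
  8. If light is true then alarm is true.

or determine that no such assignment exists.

No satisfying assignment exists.

Case heat = True:
  Constraint (3) is violated (heat=T) — contradiction.
Case heat = False:
  Constraint (7) is violated (heat=F) — contradiction.
Both cases fail — unsatisfiable.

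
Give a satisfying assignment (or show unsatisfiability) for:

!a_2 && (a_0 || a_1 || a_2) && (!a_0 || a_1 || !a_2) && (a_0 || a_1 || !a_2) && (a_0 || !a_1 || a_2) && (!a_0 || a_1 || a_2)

Unit clause (!a_2) forces a_2 = False.
Set a_0 = True.
  then (!a_0 || a_1 || a_2) forces a_1 = True.
All clauses satisfied.

a_0 = True; a_1 = True; a_2 = False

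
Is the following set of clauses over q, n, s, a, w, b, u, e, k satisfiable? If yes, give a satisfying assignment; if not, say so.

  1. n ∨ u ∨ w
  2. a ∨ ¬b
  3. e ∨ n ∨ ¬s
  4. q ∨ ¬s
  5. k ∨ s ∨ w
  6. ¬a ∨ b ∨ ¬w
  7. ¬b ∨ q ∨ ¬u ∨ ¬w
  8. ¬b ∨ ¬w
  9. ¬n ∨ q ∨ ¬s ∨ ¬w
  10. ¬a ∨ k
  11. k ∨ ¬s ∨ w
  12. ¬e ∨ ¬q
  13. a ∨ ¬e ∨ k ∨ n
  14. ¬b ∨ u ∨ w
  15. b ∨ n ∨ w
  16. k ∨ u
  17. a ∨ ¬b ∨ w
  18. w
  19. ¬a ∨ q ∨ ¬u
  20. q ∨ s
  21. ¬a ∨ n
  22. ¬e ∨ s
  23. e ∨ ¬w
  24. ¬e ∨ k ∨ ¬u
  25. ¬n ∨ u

Case q = True:
  (¬e ∨ ¬q) forces e = False.
  (w) forces w = True.
  Clause (e ∨ ¬w) is falsified — contradiction.
Case q = False:
  (q ∨ ¬s) forces s = False.
  Clause (q ∨ s) is falsified — contradiction.
Both cases fail, so the formula is unsatisfiable.

Unsatisfiable — no assignment works.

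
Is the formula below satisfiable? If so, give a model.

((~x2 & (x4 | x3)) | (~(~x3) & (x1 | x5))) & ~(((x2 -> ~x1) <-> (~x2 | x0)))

x0 = False; x1 = False; x2 = True; x3 = True; x4 = False; x5 = True

  (~x2 & (x4 | x3)) | (~(~x3) & (x1 | x5)) = True
    ~x2 & (x4 | x3) = False
      ~x2 = False
      x4 | x3 = True
    ~(~x3) & (x1 | x5) = True
      ~(~x3) = True
        ~x3 = False
      x1 | x5 = True
  ~(((x2 -> ~x1) <-> (~x2 | x0))) = True
    (x2 -> ~x1) <-> (~x2 | x0) = False
      x2 -> ~x1 = True
        ~x1 = True
      ~x2 | x0 = False
        ~x2 = False
Both conjuncts True, so the formula holds.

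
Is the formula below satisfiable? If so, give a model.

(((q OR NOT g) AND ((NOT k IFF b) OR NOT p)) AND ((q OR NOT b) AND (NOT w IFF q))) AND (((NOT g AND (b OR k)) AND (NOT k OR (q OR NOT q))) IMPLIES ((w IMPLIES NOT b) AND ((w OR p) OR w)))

q = True, g = False, p = False, k = False, w = False, b = False

  ((q OR NOT g) AND ((NOT k IFF b) OR NOT p)) AND ((q OR NOT b) AND (NOT w IFF q)) = True
    (q OR NOT g) AND ((NOT k IFF b) OR NOT p) = True
      q OR NOT g = True
        NOT g = True
      (NOT k IFF b) OR NOT p = True
        NOT k IFF b = False
          NOT k = True
        NOT p = True
    (q OR NOT b) AND (NOT w IFF q) = True
      q OR NOT b = True
        NOT b = True
      NOT w IFF q = True
        NOT w = True
  ((NOT g AND (b OR k)) AND (NOT k OR (q OR NOT q))) IMPLIES ((w IMPLIES NOT b) AND ((w OR p) OR w)) = True
    (NOT g AND (b OR k)) AND (NOT k OR (q OR NOT q)) = False
      NOT g AND (b OR k) = False
        NOT g = True
        b OR k = False
      NOT k OR (q OR NOT q) = True
        NOT k = True
        q OR NOT q = True
          NOT q = False
    (w IMPLIES NOT b) AND ((w OR p) OR w) = False
      w IMPLIES NOT b = True
        NOT b = True
      (w OR p) OR w = False
        w OR p = False
Both conjuncts True, so the formula holds.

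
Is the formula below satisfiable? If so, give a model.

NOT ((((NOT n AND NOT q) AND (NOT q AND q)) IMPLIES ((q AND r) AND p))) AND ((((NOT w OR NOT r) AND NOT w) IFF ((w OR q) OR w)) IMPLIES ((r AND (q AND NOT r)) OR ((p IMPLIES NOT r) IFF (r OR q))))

The conjunct NOT ((((NOT n AND NOT q) AND (NOT q AND q)) IMPLIES ((q AND r) AND p))) is unsatisfiable on its own:
  q = True: this becomes NOT ((False IMPLIES (r AND p))) = False.
  q = False: this becomes NOT ((False IMPLIES False)) = False.
So the whole conjunction is unsatisfiable.

UNSATISFIABLE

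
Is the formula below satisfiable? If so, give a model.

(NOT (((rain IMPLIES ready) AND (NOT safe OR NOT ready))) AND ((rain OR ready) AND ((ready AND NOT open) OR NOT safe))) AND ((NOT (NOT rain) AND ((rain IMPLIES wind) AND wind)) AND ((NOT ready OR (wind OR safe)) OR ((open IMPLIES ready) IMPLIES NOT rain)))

safe = False, wind = True, open = False, ready = False, rain = True

  NOT (((rain IMPLIES ready) AND (NOT safe OR NOT ready))) AND ((rain OR ready) AND ((ready AND NOT open) OR NOT safe)) = True
    NOT (((rain IMPLIES ready) AND (NOT safe OR NOT ready))) = True
      (rain IMPLIES ready) AND (NOT safe OR NOT ready) = False
        rain IMPLIES ready = False
        NOT safe OR NOT ready = True
          NOT safe = True
          NOT ready = True
    (rain OR ready) AND ((ready AND NOT open) OR NOT safe) = True
      rain OR ready = True
      (ready AND NOT open) OR NOT safe = True
        ready AND NOT open = False
          NOT open = True
        NOT safe = True
  (NOT (NOT rain) AND ((rain IMPLIES wind) AND wind)) AND ((NOT ready OR (wind OR safe)) OR ((open IMPLIES ready) IMPLIES NOT rain)) = True
    NOT (NOT rain) AND ((rain IMPLIES wind) AND wind) = True
      NOT (NOT rain) = True
        NOT rain = False
      (rain IMPLIES wind) AND wind = True
        rain IMPLIES wind = True
    (NOT ready OR (wind OR safe)) OR ((open IMPLIES ready) IMPLIES NOT rain) = True
      NOT ready OR (wind OR safe) = True
        NOT ready = True
        wind OR safe = True
      (open IMPLIES ready) IMPLIES NOT rain = False
        open IMPLIES ready = True
        NOT rain = False
Both conjuncts True, so the formula holds.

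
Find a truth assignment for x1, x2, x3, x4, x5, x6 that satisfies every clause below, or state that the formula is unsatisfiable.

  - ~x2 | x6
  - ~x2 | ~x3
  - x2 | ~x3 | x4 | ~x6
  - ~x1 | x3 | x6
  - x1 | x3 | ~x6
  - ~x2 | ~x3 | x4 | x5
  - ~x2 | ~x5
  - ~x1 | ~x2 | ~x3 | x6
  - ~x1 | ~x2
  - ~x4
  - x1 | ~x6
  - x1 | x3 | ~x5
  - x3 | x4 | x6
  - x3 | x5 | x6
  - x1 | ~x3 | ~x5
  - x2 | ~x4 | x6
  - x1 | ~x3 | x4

x1: True, x2: False, x3: False, x4: False, x5: False, x6: True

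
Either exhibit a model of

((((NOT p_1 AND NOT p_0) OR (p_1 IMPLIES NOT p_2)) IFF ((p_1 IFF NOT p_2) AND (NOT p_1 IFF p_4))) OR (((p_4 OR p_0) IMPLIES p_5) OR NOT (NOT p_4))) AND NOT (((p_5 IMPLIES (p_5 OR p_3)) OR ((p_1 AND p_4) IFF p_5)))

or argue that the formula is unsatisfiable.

Unsatisfiable

The conjunct NOT (((p_5 IMPLIES (p_5 OR p_3)) OR ((p_1 AND p_4) IFF p_5))) is unsatisfiable on its own:
  p_5 = True: this becomes NOT ((True OR (p_1 AND p_4))) = False.
  p_5 = False: this becomes NOT ((True OR NOT ((p_1 AND p_4)))) = False.
So the whole conjunction is unsatisfiable.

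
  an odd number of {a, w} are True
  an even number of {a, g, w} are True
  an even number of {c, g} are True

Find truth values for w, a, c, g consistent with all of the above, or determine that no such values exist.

w = False, a = True, c = True, g = True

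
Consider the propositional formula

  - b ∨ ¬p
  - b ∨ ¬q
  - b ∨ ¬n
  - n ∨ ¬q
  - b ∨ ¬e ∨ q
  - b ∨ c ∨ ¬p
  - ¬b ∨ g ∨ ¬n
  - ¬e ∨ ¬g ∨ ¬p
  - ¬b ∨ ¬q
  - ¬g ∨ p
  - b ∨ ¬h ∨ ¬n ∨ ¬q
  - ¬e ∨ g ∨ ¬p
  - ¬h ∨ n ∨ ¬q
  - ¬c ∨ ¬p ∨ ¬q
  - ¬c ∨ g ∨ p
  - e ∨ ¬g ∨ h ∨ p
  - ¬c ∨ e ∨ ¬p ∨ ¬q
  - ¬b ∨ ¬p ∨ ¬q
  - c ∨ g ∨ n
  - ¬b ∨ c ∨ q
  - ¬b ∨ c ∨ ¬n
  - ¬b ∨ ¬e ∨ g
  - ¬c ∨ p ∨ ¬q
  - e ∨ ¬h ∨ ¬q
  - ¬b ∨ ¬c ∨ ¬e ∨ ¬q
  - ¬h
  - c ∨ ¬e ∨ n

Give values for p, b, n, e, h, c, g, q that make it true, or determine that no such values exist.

p = True; b = True; n = False; e = False; h = False; c = True; g = False; q = False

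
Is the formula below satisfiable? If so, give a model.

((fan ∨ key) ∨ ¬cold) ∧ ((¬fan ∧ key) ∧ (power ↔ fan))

power=F, fan=F, cold=T, key=T

  (fan ∨ key) ∨ ¬cold = True
    fan ∨ key = True
    ¬cold = False
  (¬fan ∧ key) ∧ (power ↔ fan) = True
    ¬fan ∧ key = True
      ¬fan = True
    power ↔ fan = True
Both conjuncts True, so the formula holds.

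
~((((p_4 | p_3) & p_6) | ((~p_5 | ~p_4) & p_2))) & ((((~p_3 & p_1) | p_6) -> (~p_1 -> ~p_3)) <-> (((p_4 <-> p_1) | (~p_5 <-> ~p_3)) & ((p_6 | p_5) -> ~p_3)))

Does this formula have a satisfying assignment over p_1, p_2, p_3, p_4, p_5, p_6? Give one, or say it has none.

p_1: True; p_2: True; p_3: False; p_4: True; p_5: True; p_6: False

  ~((((p_4 | p_3) & p_6) | ((~p_5 | ~p_4) & p_2))) = True
    ((p_4 | p_3) & p_6) | ((~p_5 | ~p_4) & p_2) = False
      (p_4 | p_3) & p_6 = False
        p_4 | p_3 = True
      (~p_5 | ~p_4) & p_2 = False
        ~p_5 | ~p_4 = False
          ~p_5 = False
          ~p_4 = False
  (((~p_3 & p_1) | p_6) -> (~p_1 -> ~p_3)) <-> (((p_4 <-> p_1) | (~p_5 <-> ~p_3)) & ((p_6 | p_5) -> ~p_3)) = True
    ((~p_3 & p_1) | p_6) -> (~p_1 -> ~p_3) = True
      (~p_3 & p_1) | p_6 = True
        ~p_3 & p_1 = True
          ~p_3 = True
      ~p_1 -> ~p_3 = True
        ~p_1 = False
        ~p_3 = True
    ((p_4 <-> p_1) | (~p_5 <-> ~p_3)) & ((p_6 | p_5) -> ~p_3) = True
      (p_4 <-> p_1) | (~p_5 <-> ~p_3) = True
        p_4 <-> p_1 = True
        ~p_5 <-> ~p_3 = False
          ~p_5 = False
          ~p_3 = True
      (p_6 | p_5) -> ~p_3 = True
        p_6 | p_5 = True
        ~p_3 = True
Both conjuncts True, so the formula holds.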